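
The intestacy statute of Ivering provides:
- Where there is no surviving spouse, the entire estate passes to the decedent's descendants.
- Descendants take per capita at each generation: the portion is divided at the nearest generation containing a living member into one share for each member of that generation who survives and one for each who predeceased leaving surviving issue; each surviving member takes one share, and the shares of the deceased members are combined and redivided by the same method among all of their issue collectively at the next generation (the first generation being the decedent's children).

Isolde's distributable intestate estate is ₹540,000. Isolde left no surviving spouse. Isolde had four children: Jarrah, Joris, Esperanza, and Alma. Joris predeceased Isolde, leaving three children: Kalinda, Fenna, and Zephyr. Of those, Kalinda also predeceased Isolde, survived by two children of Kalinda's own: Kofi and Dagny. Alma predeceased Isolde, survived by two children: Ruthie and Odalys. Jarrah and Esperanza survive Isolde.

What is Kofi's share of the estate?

The entire ₹540,000 passes to the descendants.
That amount (₹540,000) is divided at the children's generation into 4 shares of ₹135,000. Jarrah and Esperanza each take ₹135,000. The 2 shares of the deceased (Joris and Alma) are combined into a pool of ₹270,000.
That pool (₹270,000) is divided at the grandchildren's generation into 5 shares of ₹54,000. Fenna, Zephyr, Ruthie, and Odalys each take ₹54,000. The remaining share for the deceased Kalinda (₹54,000) is carried to the next generation.
That pool (₹54,000) is divided at the great-grandchildren's generation equally among Kofi and Dagny: ₹27,000 each.

Kofi receives ₹27,000.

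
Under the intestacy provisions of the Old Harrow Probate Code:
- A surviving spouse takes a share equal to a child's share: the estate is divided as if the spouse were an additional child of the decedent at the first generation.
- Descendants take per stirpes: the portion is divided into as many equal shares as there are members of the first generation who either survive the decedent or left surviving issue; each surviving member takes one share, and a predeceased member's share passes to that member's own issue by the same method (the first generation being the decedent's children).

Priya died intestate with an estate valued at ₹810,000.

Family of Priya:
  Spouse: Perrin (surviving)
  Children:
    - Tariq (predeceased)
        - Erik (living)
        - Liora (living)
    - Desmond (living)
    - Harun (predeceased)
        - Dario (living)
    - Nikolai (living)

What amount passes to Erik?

Erik receives ₹81,000.

The spouse counts as an additional share at the children's level, so there are 5 primary shares of ₹162,000. Perrin takes one such share (₹162,000).
The children's combined portion (₹648,000) is divided into 4 shares of ₹162,000: Desmond and Nikolai each take ₹162,000; Tariq's ₹162,000 share passes to Tariq's issue; Harun's ₹162,000 share passes to Harun's issue.
Tariq's share (₹162,000) is divided into 2 shares of ₹81,000: Erik and Liora each take ₹81,000.
Harun's share (₹162,000) passes entirely to Dario.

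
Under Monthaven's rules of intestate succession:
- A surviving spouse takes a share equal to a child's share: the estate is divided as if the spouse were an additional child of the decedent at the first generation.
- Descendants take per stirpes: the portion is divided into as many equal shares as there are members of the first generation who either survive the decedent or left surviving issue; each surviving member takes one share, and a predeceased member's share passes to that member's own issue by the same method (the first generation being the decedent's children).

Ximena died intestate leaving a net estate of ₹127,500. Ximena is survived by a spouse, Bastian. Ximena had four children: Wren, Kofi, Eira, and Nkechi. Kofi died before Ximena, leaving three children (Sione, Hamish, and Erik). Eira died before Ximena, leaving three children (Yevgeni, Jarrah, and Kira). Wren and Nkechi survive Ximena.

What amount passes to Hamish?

The spouse counts as an additional share at the children's level, so there are 5 primary shares of ₹25,500. Bastian takes one such share (₹25,500).
The children's combined portion (₹102,000) is divided into 4 shares of ₹25,500: Wren and Nkechi each take ₹25,500; Kofi's ₹25,500 share passes to Kofi's issue; Eira's ₹25,500 share passes to Eira's issue.
Kofi's share (₹25,500) is divided into 3 shares of ₹8,500: Sione, Hamish, and Erik each take ₹8,500.
Eira's share (₹25,500) is divided into 3 shares of ₹8,500: Yevgeni, Jarrah, and Kira each take ₹8,500.

Hamish receives ₹8,500.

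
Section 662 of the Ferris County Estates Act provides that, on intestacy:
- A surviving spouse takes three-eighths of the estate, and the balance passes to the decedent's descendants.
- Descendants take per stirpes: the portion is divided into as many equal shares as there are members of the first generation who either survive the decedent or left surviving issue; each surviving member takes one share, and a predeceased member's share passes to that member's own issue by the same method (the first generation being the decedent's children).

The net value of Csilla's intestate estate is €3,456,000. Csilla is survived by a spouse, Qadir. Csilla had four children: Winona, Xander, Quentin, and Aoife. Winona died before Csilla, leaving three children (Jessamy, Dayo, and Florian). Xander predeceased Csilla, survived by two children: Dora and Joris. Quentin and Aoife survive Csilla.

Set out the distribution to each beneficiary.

Qadir: €1,296,000; Jessamy: €180,000; Dayo: €180,000; Florian: €180,000; Dora: €270,000; Joris: €270,000; Quentin: €540,000; Aoife: €540,000

Qadir takes three-eighths of €3,456,000 = €1,296,000. The remaining €2,160,000 passes to the descendants.
The descendants' portion (€2,160,000) is divided into 4 shares of €540,000: Quentin and Aoife each take €540,000; Winona's €540,000 share passes to Winona's issue; Xander's €540,000 share passes to Xander's issue.
Winona's share (€540,000) is divided into 3 shares of €180,000: Jessamy, Dayo, and Florian each take €180,000.
Xander's share (€540,000) is divided into 2 shares of €270,000: Dora and Joris each take €270,000.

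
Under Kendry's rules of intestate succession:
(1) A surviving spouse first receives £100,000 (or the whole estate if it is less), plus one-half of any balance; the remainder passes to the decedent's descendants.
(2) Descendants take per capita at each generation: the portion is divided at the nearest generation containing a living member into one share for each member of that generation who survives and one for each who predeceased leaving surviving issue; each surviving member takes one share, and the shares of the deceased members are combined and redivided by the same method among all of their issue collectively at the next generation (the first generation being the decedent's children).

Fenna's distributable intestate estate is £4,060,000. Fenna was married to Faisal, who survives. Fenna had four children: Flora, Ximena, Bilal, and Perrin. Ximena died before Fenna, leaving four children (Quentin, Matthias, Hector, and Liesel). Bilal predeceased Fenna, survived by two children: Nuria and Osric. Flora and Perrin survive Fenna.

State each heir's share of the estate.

Faisal first takes £100,000, leaving a balance of £3,960,000. Faisal then takes one-half of the balance (£1,980,000), for a total of £2,080,000. The remaining £1,980,000 passes to the descendants.
The descendants' portion (£1,980,000) is divided at the children's generation into 4 shares of £495,000. Flora and Perrin each take £495,000. The 2 shares of the deceased (Ximena and Bilal) are combined into a pool of £990,000.
That pool (£990,000) is divided at the grandchildren's generation equally among Quentin, Matthias, Hector, Liesel, Nuria, and Osric: £165,000 each.

Faisal: £2,080,000; Flora: £495,000; Quentin: £165,000; Matthias: £165,000; Hector: £165,000; Liesel: £165,000; Nuria: £165,000; Osric: £165,000; Perrin: £495,000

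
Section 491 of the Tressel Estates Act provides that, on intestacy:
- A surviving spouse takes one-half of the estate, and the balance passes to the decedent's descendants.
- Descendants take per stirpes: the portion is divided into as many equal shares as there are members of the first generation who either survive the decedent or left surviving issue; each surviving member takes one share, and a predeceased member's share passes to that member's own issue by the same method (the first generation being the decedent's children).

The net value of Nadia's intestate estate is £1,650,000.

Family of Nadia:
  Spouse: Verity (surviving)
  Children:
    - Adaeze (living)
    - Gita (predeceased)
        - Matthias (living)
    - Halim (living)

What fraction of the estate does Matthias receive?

Matthias receives 1/6 of the estate.

Verity takes one-half of £1,650,000 = £825,000. The remaining £825,000 passes to the descendants.
The descendants' portion (£825,000) is divided into 3 shares of £275,000: Adaeze and Halim each take £275,000; Gita's £275,000 share passes to Gita's issue.
Gita's share (£275,000) passes entirely to Matthias.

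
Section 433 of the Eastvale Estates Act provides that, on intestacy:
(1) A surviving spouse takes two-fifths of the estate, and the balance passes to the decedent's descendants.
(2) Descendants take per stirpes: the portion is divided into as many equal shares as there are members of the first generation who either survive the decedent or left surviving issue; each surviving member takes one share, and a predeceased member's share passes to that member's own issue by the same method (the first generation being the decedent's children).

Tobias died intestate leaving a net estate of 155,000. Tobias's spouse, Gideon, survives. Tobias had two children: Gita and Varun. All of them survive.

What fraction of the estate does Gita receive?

Gita receives 3/10 of the estate.

Gideon takes two-fifths of 155,000 = 62,000. The remaining 93,000 passes to the descendants.
The descendants' portion (93,000) is divided into 2 shares of 46,500: Gita and Varun each take 46,500.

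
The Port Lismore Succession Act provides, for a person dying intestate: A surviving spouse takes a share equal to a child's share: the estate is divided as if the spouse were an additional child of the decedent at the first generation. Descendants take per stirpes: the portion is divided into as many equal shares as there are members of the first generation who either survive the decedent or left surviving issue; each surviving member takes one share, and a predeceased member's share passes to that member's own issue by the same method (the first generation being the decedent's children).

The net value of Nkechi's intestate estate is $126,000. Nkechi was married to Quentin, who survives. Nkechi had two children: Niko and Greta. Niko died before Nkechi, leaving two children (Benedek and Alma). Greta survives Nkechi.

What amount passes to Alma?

Alma receives $21,000.

The spouse counts as an additional share at the children's level, so there are 3 primary shares of $42,000. Quentin takes one such share ($42,000).
The children's combined portion ($84,000) is divided into 2 shares of $42,000: Greta takes $42,000; Niko's $42,000 share passes to Niko's issue.
Niko's share ($42,000) is divided into 2 shares of $21,000: Benedek and Alma each take $21,000.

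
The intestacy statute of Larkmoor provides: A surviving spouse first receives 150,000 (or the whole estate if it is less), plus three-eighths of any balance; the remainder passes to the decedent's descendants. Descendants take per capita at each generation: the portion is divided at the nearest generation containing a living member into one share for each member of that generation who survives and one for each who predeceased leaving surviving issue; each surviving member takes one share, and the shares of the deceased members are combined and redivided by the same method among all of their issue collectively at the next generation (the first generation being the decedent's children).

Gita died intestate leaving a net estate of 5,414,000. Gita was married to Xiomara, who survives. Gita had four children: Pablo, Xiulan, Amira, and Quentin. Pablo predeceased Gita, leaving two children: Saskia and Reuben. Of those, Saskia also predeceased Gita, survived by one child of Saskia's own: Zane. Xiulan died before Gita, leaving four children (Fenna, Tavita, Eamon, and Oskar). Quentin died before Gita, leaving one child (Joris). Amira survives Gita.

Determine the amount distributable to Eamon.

Xiomara first takes 150,000, leaving a balance of 5,264,000. Xiomara then takes three-eighths of the balance (1,974,000), for a total of 2,124,000. The remaining 3,290,000 passes to the descendants.
The descendants' portion (3,290,000) is divided at the children's generation into 4 shares of 822,500. Amira takes 822,500. The 3 shares of the deceased (Pablo, Xiulan, and Quentin) are combined into a pool of 2,467,500.
That pool (2,467,500) is divided at the grandchildren's generation into 7 shares of 352,500. Reuben, Fenna, Tavita, Eamon, Oskar, and Joris each take 352,500. The remaining share for the deceased Saskia (352,500) is carried to the next generation.
That pool (352,500) passes entirely to Zane, the sole taker at the great-grandchildren's generation.

Eamon receives 352,500.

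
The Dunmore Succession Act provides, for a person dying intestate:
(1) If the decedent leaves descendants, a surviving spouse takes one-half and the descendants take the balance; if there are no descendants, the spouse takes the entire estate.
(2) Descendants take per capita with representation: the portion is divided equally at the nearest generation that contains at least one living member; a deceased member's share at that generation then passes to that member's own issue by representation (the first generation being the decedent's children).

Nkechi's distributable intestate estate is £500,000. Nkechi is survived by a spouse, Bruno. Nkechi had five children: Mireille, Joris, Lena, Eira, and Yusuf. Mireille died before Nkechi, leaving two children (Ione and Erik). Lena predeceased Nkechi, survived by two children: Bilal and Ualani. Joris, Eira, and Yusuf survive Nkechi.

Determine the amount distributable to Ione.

Bruno takes one-half of £500,000 = £250,000. The remaining £250,000 passes to the descendants.
The descendants' portion (£250,000) is divided into 5 shares of £50,000: Joris, Eira, and Yusuf each take £50,000; Mireille's £50,000 share passes to Mireille's issue; Lena's £50,000 share passes to Lena's issue.
Mireille's share (£50,000) is divided into 2 shares of £25,000: Ione and Erik each take £25,000.
Lena's share (£50,000) is divided into 2 shares of £25,000: Bilal and Ualani each take £25,000.

Ione receives £25,000.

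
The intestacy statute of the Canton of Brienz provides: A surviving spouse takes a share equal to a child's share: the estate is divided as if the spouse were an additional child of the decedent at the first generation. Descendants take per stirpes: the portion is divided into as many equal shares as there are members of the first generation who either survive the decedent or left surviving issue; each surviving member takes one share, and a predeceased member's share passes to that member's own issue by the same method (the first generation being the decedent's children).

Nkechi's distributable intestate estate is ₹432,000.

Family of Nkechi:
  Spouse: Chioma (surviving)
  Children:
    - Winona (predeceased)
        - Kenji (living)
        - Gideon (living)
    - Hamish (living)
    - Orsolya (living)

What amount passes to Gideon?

The spouse counts as an additional share at the children's level, so there are 4 primary shares of ₹108,000. Chioma takes one such share (₹108,000).
The children's combined portion (₹324,000) is divided into 3 shares of ₹108,000: Hamish and Orsolya each take ₹108,000; Winona's ₹108,000 share passes to Winona's issue.
Winona's share (₹108,000) is divided into 2 shares of ₹54,000: Kenji and Gideon each take ₹54,000.

Gideon receives ₹54,000.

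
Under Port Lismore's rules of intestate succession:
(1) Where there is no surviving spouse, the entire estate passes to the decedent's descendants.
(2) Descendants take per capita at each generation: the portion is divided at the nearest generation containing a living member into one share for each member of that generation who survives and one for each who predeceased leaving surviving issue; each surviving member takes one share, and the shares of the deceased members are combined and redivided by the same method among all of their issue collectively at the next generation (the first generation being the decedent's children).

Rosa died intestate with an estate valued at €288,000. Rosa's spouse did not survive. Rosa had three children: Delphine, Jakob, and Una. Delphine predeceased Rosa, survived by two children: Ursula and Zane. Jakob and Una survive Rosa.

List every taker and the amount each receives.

The entire €288,000 passes to the descendants.
That amount (€288,000) is divided at the children's generation into 3 shares of €96,000. Jakob and Una each take €96,000. The remaining share for the deceased Delphine (€96,000) is carried to the next generation.
That pool (€96,000) is divided at the grandchildren's generation equally among Ursula and Zane: €48,000 each.

Ursula: €48,000; Zane: €48,000; Jakob: €96,000; Una: €96,000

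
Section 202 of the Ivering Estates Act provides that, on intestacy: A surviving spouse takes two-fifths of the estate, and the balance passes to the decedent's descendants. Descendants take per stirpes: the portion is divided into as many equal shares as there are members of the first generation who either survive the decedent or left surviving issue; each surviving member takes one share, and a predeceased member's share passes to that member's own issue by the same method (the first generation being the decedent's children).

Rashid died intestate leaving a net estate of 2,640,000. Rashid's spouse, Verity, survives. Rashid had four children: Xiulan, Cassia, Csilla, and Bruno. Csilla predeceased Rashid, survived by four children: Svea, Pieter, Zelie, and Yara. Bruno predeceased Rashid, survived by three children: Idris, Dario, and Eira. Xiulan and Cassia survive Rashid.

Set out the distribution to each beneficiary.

Verity takes two-fifths of 2,640,000 = 1,056,000. The remaining 1,584,000 passes to the descendants.
The descendants' portion (1,584,000) is divided into 4 shares of 396,000: Xiulan and Cassia each take 396,000; Csilla's 396,000 share passes to Csilla's issue; Bruno's 396,000 share passes to Bruno's issue.
Csilla's share (396,000) is divided into 4 shares of 99,000: Svea, Pieter, Zelie, and Yara each take 99,000.
Bruno's share (396,000) is divided into 3 shares of 132,000: Idris, Dario, and Eira each take 132,000.

Verity: 1,056,000; Xiulan: 396,000; Cassia: 396,000; Svea: 99,000; Pieter: 99,000; Zelie: 99,000; Yara: 99,000; Idris: 132,000; Dario: 132,000; Eira: 132,000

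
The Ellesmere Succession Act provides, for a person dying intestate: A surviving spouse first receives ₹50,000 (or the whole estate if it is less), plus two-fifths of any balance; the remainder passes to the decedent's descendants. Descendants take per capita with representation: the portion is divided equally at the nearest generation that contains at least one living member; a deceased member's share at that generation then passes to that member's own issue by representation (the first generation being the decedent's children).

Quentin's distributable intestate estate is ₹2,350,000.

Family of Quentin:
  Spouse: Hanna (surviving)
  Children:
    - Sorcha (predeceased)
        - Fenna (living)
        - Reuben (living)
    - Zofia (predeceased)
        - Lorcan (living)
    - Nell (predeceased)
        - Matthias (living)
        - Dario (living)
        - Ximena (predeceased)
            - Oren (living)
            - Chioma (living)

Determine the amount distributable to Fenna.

Fenna receives ₹230,000.

Hanna first takes ₹50,000, leaving a balance of ₹2,300,000. Hanna then takes two-fifths of the balance (₹920,000), for a total of ₹970,000. The remaining ₹1,380,000 passes to the descendants.
No child survives, so the initial division is made at the grandchildren's generation.
The descendants' portion (₹1,380,000) is divided into 6 shares of ₹230,000: Fenna, Reuben, Lorcan, Matthias, and Dario each take ₹230,000; Ximena's ₹230,000 share passes to Ximena's issue.
Ximena's share (₹230,000) is divided into 2 shares of ₹115,000: Oren and Chioma each take ₹115,000.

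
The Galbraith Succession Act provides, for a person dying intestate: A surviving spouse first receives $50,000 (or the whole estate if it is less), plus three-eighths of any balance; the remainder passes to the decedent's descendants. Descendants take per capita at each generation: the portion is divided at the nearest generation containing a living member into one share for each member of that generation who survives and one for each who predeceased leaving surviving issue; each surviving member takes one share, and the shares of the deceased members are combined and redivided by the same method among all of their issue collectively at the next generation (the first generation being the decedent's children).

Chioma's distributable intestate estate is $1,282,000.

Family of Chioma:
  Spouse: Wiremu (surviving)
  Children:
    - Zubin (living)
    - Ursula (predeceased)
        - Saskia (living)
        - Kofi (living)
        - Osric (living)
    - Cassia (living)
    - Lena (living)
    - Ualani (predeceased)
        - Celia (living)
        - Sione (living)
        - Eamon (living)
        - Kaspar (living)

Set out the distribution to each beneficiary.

Wiremu: $512,000; Zubin: $154,000; Saskia: $44,000; Kofi: $44,000; Osric: $44,000; Cassia: $154,000; Lena: $154,000; Celia: $44,000; Sione: $44,000; Eamon: $44,000; Kaspar: $44,000

Wiremu first takes $50,000, leaving a balance of $1,232,000. Wiremu then takes three-eighths of the balance ($462,000), for a total of $512,000. The remaining $770,000 passes to the descendants.
The descendants' portion ($770,000) is divided at the children's generation into 5 shares of $154,000. Zubin, Cassia, and Lena each take $154,000. The 2 shares of the deceased (Ursula and Ualani) are combined into a pool of $308,000.
That pool ($308,000) is divided at the grandchildren's generation equally among Saskia, Kofi, Osric, Celia, Sione, Eamon, and Kaspar: $44,000 each.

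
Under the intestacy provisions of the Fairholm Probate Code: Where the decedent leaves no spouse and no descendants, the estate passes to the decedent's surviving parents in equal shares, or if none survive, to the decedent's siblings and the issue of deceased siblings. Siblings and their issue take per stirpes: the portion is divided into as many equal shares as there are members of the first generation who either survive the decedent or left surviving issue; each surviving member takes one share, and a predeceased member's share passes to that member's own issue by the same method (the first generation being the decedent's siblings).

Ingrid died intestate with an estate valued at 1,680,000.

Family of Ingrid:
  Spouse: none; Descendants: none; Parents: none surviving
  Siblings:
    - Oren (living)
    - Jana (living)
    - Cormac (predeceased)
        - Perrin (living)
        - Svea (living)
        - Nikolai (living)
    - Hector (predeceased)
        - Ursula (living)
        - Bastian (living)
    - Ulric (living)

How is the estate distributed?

Oren: 336,000; Jana: 336,000; Perrin: 112,000; Svea: 112,000; Nikolai: 112,000; Ursula: 168,000; Bastian: 168,000; Ulric: 336,000

The entire 1,680,000 passes to the siblings and their issue.
That amount (1,680,000) is divided into 5 shares of 336,000: Oren, Jana, and Ulric each take 336,000; Cormac's 336,000 share passes to Cormac's issue; Hector's 336,000 share passes to Hector's issue.
Cormac's share (336,000) is divided into 3 shares of 112,000: Perrin, Svea, and Nikolai each take 112,000.
Hector's share (336,000) is divided into 2 shares of 168,000: Ursula and Bastian each take 168,000.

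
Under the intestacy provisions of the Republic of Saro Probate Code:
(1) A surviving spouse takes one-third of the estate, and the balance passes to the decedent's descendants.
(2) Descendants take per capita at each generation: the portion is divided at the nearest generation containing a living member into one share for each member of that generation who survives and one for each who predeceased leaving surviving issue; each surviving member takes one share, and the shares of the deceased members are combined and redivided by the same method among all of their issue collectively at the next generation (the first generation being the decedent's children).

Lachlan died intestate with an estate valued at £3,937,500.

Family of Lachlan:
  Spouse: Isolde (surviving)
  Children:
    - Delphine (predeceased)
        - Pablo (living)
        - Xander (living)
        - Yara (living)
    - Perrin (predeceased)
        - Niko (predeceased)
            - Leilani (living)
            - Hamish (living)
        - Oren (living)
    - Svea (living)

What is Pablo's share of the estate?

Pablo receives £350,000.

Isolde takes one-third of £3,937,500 = £1,312,500. The remaining £2,625,000 passes to the descendants.
The descendants' portion (£2,625,000) is divided at the children's generation into 3 shares of £875,000. Svea takes £875,000. The 2 shares of the deceased (Delphine and Perrin) are combined into a pool of £1,750,000.
That pool (£1,750,000) is divided at the grandchildren's generation into 5 shares of £350,000. Pablo, Xander, Yara, and Oren each take £350,000. The remaining share for the deceased Niko (£350,000) is carried to the next generation.
That pool (£350,000) is divided at the great-grandchildren's generation equally among Leilani and Hamish: £175,000 each.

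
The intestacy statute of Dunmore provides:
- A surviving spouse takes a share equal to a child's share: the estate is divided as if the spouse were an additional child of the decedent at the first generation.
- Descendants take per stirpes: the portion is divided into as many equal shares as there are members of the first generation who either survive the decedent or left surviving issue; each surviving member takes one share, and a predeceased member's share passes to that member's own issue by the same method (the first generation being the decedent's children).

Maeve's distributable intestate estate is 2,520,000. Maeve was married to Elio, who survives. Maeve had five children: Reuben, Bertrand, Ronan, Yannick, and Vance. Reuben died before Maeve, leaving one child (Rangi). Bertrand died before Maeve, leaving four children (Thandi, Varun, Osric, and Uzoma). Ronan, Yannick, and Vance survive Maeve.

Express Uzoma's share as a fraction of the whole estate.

The spouse counts as an additional share at the children's level, so there are 6 primary shares of 420,000. Elio takes one such share (420,000).
The children's combined portion (2,100,000) is divided into 5 shares of 420,000: Ronan, Yannick, and Vance each take 420,000; Reuben's 420,000 share passes to Reuben's issue; Bertrand's 420,000 share passes to Bertrand's issue.
Reuben's share (420,000) passes entirely to Rangi.
Bertrand's share (420,000) is divided into 4 shares of 105,000: Thandi, Varun, Osric, and Uzoma each take 105,000.

Uzoma receives 1/24 of the estate.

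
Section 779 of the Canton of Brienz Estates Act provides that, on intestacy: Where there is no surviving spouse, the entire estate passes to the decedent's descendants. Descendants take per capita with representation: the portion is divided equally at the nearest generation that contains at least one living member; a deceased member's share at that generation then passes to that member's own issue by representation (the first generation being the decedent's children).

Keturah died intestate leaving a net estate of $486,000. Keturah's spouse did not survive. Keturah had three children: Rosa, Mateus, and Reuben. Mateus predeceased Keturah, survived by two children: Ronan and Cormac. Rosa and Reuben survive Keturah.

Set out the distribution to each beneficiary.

The entire $486,000 passes to the descendants.
That amount ($486,000) is divided into 3 shares of $162,000: Rosa and Reuben each take $162,000; Mateus's $162,000 share passes to Mateus's issue.
Mateus's share ($162,000) is divided into 2 shares of $81,000: Ronan and Cormac each take $81,000.

Rosa: $162,000; Ronan: $81,000; Cormac: $81,000; Reuben: $162,000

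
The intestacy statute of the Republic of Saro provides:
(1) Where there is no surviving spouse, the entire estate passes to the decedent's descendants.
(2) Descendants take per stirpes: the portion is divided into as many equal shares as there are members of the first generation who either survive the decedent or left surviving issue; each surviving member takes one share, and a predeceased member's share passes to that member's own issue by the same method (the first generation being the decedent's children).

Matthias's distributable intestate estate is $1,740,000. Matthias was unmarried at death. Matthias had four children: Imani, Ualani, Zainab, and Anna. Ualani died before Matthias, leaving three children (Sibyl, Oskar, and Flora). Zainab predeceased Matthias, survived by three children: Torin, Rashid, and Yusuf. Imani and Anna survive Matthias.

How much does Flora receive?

Flora receives $145,000.

The entire $1,740,000 passes to the descendants.
That amount ($1,740,000) is divided into 4 shares of $435,000: Imani and Anna each take $435,000; Ualani's $435,000 share passes to Ualani's issue; Zainab's $435,000 share passes to Zainab's issue.
Ualani's share ($435,000) is divided into 3 shares of $145,000: Sibyl, Oskar, and Flora each take $145,000.
Zainab's share ($435,000) is divided into 3 shares of $145,000: Torin, Rashid, and Yusuf each take $145,000.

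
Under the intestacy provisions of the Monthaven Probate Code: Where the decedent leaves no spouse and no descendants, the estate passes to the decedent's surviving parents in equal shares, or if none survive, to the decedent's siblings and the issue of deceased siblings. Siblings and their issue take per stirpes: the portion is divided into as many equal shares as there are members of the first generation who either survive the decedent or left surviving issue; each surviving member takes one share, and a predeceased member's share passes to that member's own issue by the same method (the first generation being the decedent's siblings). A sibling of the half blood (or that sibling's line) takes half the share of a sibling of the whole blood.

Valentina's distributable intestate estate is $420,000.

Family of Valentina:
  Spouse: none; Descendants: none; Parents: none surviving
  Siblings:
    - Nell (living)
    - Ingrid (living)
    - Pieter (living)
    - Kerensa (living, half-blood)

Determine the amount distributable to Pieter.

The entire $420,000 passes to the siblings and their issue.
Counting each half-blood sibling's line as half a unit, there are 7/2 units in $420,000, so one unit is $120,000. Whole-blood lines (Nell, Ingrid, and Pieter) take $120,000 each; half-blood lines (Kerensa) take $60,000 each.

Pieter receives $120,000.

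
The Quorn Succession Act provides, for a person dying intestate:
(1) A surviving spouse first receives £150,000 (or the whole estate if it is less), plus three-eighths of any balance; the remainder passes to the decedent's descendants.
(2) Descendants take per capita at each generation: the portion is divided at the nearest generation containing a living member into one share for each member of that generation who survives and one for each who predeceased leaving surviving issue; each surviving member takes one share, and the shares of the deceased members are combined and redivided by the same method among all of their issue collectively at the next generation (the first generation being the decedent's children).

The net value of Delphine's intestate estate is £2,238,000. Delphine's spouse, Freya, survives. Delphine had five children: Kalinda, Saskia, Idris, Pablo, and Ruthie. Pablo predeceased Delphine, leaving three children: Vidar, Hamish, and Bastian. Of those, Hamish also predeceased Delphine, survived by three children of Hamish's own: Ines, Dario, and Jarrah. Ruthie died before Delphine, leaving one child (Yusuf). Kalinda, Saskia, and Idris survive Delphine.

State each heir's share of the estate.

Freya: £933,000; Kalinda: £261,000; Saskia: £261,000; Idris: £261,000; Vidar: £130,500; Ines: £43,500; Dario: £43,500; Jarrah: £43,500; Bastian: £130,500; Yusuf: £130,500

Freya first takes £150,000, leaving a balance of £2,088,000. Freya then takes three-eighths of the balance (£783,000), for a total of £933,000. The remaining £1,305,000 passes to the descendants.
The descendants' portion (£1,305,000) is divided at the children's generation into 5 shares of £261,000. Kalinda, Saskia, and Idris each take £261,000. The 2 shares of the deceased (Pablo and Ruthie) are combined into a pool of £522,000.
That pool (£522,000) is divided at the grandchildren's generation into 4 shares of £130,500. Vidar, Bastian, and Yusuf each take £130,500. The remaining share for the deceased Hamish (£130,500) is carried to the next generation.
That pool (£130,500) is divided at the great-grandchildren's generation equally among Ines, Dario, and Jarrah: £43,500 each.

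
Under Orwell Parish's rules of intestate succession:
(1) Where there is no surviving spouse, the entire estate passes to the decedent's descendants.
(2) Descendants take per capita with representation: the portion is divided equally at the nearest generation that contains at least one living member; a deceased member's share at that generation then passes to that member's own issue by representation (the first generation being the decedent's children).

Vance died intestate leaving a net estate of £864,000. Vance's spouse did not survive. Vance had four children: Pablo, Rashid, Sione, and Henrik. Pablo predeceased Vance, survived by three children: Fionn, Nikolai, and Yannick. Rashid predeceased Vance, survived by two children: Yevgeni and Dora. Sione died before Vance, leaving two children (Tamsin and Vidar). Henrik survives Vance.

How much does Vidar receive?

The entire £864,000 passes to the descendants.
That amount (£864,000) is divided into 4 shares of £216,000: Henrik takes £216,000; Pablo's £216,000 share passes to Pablo's issue; Rashid's £216,000 share passes to Rashid's issue; Sione's £216,000 share passes to Sione's issue.
Pablo's share (£216,000) is divided into 3 shares of £72,000: Fionn, Nikolai, and Yannick each take £72,000.
Rashid's share (£216,000) is divided into 2 shares of £108,000: Yevgeni and Dora each take £108,000.
Sione's share (£216,000) is divided into 2 shares of £108,000: Tamsin and Vidar each take £108,000.

Vidar receives £108,000.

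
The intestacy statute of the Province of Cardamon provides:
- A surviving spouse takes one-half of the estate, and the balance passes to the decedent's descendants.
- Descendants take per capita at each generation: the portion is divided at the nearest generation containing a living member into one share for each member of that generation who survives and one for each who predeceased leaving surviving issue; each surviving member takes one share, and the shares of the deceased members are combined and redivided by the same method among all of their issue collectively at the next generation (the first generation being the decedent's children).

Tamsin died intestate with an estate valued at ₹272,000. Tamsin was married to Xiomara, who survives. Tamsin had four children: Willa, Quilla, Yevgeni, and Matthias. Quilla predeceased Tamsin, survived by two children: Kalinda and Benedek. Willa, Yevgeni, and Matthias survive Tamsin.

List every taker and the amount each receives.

Xiomara: ₹136,000; Willa: ₹34,000; Kalinda: ₹17,000; Benedek: ₹17,000; Yevgeni: ₹34,000; Matthias: ₹34,000

Xiomara takes one-half of ₹272,000 = ₹136,000. The remaining ₹136,000 passes to the descendants.
The descendants' portion (₹136,000) is divided at the children's generation into 4 shares of ₹34,000. Willa, Yevgeni, and Matthias each take ₹34,000. The remaining share for the deceased Quilla (₹34,000) is carried to the next generation.
That pool (₹34,000) is divided at the grandchildren's generation equally among Kalinda and Benedek: ₹17,000 each.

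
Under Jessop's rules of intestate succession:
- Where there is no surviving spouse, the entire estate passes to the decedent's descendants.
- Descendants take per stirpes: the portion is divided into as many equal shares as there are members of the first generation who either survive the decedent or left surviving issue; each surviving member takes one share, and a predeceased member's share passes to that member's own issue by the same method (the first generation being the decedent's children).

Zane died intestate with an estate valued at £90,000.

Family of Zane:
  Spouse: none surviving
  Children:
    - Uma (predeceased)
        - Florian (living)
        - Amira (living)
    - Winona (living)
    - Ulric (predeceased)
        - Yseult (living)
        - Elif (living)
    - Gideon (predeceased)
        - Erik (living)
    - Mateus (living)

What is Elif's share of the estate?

Elif receives £9,000.

The entire £90,000 passes to the descendants.
That amount (£90,000) is divided into 5 shares of £18,000: Winona and Mateus each take £18,000; Uma's £18,000 share passes to Uma's issue; Ulric's £18,000 share passes to Ulric's issue; Gideon's £18,000 share passes to Gideon's issue.
Uma's share (£18,000) is divided into 2 shares of £9,000: Florian and Amira each take £9,000.
Ulric's share (£18,000) is divided into 2 shares of £9,000: Yseult and Elif each take £9,000.
Gideon's share (£18,000) passes entirely to Erik.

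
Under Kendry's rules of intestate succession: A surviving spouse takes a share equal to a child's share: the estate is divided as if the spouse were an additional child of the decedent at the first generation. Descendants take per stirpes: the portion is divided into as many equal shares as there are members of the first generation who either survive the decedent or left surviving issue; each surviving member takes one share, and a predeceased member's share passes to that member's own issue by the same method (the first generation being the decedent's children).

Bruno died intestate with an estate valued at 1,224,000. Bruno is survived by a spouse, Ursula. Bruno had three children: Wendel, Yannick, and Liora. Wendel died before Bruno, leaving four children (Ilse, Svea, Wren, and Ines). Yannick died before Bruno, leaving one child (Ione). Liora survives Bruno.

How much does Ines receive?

Ines receives 76,500.

The spouse counts as an additional share at the children's level, so there are 4 primary shares of 306,000. Ursula takes one such share (306,000).
The children's combined portion (918,000) is divided into 3 shares of 306,000: Liora takes 306,000; Wendel's 306,000 share passes to Wendel's issue; Yannick's 306,000 share passes to Yannick's issue.
Wendel's share (306,000) is divided into 4 shares of 76,500: Ilse, Svea, Wren, and Ines each take 76,500.
Yannick's share (306,000) passes entirely to Ione.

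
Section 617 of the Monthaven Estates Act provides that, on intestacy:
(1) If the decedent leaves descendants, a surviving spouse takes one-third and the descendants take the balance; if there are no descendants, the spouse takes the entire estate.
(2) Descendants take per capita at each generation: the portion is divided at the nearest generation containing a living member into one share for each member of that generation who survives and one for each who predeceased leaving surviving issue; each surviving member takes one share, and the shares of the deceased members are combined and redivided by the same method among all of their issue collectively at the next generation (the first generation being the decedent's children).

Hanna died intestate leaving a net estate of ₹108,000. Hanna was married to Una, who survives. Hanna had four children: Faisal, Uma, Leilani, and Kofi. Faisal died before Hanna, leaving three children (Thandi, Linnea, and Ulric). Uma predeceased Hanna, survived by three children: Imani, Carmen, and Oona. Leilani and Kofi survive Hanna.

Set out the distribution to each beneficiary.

Una takes one-third of ₹108,000 = ₹36,000. The remaining ₹72,000 passes to the descendants.
The descendants' portion (₹72,000) is divided at the children's generation into 4 shares of ₹18,000. Leilani and Kofi each take ₹18,000. The 2 shares of the deceased (Faisal and Uma) are combined into a pool of ₹36,000.
That pool (₹36,000) is divided at the grandchildren's generation equally among Thandi, Linnea, Ulric, Imani, Carmen, and Oona: ₹6,000 each.

Una: ₹36,000; Thandi: ₹6,000; Linnea: ₹6,000; Ulric: ₹6,000; Imani: ₹6,000; Carmen: ₹6,000; Oona: ₹6,000; Leilani: ₹18,000; Kofi: ₹18,000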